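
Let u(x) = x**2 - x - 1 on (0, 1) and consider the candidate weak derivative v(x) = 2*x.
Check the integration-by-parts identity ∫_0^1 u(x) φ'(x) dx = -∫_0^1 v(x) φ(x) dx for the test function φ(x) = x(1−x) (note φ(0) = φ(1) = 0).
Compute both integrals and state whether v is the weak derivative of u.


LHS = 0, RHS = -1/6. No, v is not the weak derivative of u.

u(x) = x**2 - x - 1, classical derivative u'(x) = 2*x - 1.
φ(x) = x(1−x), so φ'(x) = 1 - 2*x.
Note φ(0) = φ(1) = 0, so the boundary term u·φ vanishes.
LHS = ∫_0^1 u(x) φ'(x) dx = ∫_0^1 (-2*x^3 + 3*x^2 + x - 1) dx. Term by term:
  ∫_0^1 -2*x^3 dx = -1/2;  ∫_0^1 3*x^2 dx = 1;  ∫_0^1 x dx = 1/2;
  ∫_0^1 -1 dx = -1.
Sum: -1/2 + 1 + 1/2 − 1 = 0.
So LHS = 0.
∫_0^1 v(x) φ(x) dx = ∫_0^1 (-2*x^3 + 2*x^2) dx. Term by term:
  ∫_0^1 -2*x^3 dx = -1/2;  ∫_0^1 2*x^2 dx = 2/3.
Sum: -1/2 + 2/3 = 1/6.
So RHS = -∫_0^1 v(x) φ(x) dx = -1/6.
LHS − RHS = 1/6 ≠ 0, so the identity fails.
(For a valid weak derivative the identity must hold for EVERY test function, in particular this one. The failure shows v is NOT the weak derivative of u.)
Correct weak derivative would be u'(x) = 2*x - 1.


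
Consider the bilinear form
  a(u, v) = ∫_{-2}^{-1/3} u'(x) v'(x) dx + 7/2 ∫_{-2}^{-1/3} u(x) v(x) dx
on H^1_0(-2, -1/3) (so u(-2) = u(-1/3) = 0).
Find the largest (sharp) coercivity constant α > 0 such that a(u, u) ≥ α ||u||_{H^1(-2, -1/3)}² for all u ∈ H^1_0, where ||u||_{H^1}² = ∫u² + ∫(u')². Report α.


α = 1

Coercivity of a(·,·) on H^1_0(-2, -1/3) means a(u, u) ≥ α ||u||_{H^1}² for every u ∈ H^1_0.
The interval has length L = 5/3, and Poincaré/coercivity depend only on L. Here a(u, u) = ∫(u')² + (7/2)·∫u².
Here c = 7/2 ≥ 1, so a(u,u) = ∫(u')² + c∫u² ≥ ∫(u')² + ∫u² = ||u||_{H^1}², i.e. α = 1 works. No larger α is possible: a(u,u) ≥ α||u||_{H^1}² means (1−α)∫(u')² ≥ (α−c)∫u², and for the modes u_n = sin(nπ(x−x₀)/L) (x₀ the left endpoint) one has ∫u_n²/∫(u_n')² = (L/(nπ))² → 0, so a(u_n,u_n)/||u_n||_{H^1}² → 1. Hence the optimal constant is α = 1.
Therefore α = 1.


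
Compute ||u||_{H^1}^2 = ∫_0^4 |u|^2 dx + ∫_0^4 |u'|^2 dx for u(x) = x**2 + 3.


||u||_{H^1}^2 = 6812/15

The H^1 norm (squared) on an interval (0, L) is
  ||u||_{H^1}^2 = ∫_0^L u(x)^2 dx + ∫_0^L u'(x)^2 dx.
Compute u'(x) = 2*x.
Then u(x)^2 = x**4 + 6*x**2 + 9 and u'(x)^2 = 4*x**2.
Integrate each monomial from 0 to 4 using ∫_0^4 c·x^n dx = c·4^(n+1)/(n+1):
  ∫_0^4 u(x)^2 dx = ∫_0^4 (x^4 + 6*x^2 + 9) dx. Term by term:
    ∫_0^4 x^4 dx = 1024/5;  ∫_0^4 6*x^2 dx = 128;  ∫_0^4 9 dx = 36.
  Sum: 1024/5 + 128 + 36 = 1844/5.
  ∫_0^4 u'(x)^2 dx = ∫_0^4 (4*x^2) dx. Term by term:
    ∫_0^4 4*x^2 dx = 256/3.
Adding: ||u||_{H^1}^2 = 1844/5 + 256/3 = 6812/15.


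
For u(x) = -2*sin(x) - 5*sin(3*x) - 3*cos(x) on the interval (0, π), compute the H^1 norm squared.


||u||_{H^1(0,π)}^2 = 138*π

u'(x) = 3*sin(x) - 2*cos(x) - 15*cos(3*x).
Expand u² and (u')² and integrate term by term on (0, π), using: for integers n ≥ 1, ∫_0^π sin²(nx) dx = ∫_0^π cos²(nx) dx = π/2; for n ≠ n', ∫_0^π sin(nx)sin(n'x) dx = ∫_0^π cos(nx)cos(n'x) dx = 0; and by product-to-sum, ∫_0^π sin(nx)cos(n'x) dx = ½∫_0^π [sin((n+n')x) + sin((n−n')x)] dx, which is 0 when n+n' is even and 2n/(n²−n'²) when n+n' is odd (it need not vanish on (0, π)).
  u² squared terms: (-5)²·∫sin(3x)² dx = 25·π/2 = 25*π/2;  (-3)²·∫cos(x)² dx = 9·π/2 = 9*π/2;  (-2)²·∫sin(x)² dx = 4·π/2 = 2*π.
  u² cross terms: 2·(-5)·(-3)·∫sin(3x)·cos(x) dx = 30·(0) = 0;  2·(-5)·(-2)·∫sin(3x)·sin(x) dx = 20·(0) = 0;  2·(-3)·(-2)·∫cos(x)·sin(x) dx = 12·(0) = 0.
  So ∫_0^π u² dx = 25*π/2 + 9*π/2 + 2*π + 0 + 0 + 0 = 19*π.
  (u')² squared terms: (-15)²·∫cos(3x)² dx = 225·π/2 = 225*π/2;  (-2)²·∫cos(x)² dx = 4·π/2 = 2*π;  (3)²·∫sin(x)² dx = 9·π/2 = 9*π/2.
  (u')² cross terms: 2·(-15)·(-2)·∫cos(3x)·cos(x) dx = 60·(0) = 0;  2·(-15)·(3)·∫cos(3x)·sin(x) dx = -90·(0) = 0;  2·(-2)·(3)·∫cos(x)·sin(x) dx = -12·(0) = 0.
  So ∫_0^π (u')² dx = 225*π/2 + 2*π + 9*π/2 + 0 + 0 + 0 = 119*π.
||u||_{H^1}^2 = (19*π) + (119*π) = 138*π.


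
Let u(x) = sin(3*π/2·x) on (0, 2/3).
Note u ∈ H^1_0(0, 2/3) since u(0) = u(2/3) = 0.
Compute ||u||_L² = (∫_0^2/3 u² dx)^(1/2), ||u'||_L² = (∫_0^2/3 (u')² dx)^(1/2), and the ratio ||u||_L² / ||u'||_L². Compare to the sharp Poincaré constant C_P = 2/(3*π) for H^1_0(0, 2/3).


||u||_L² / ||u'||_L² = 2/(3*π) = C_P.

u(x) = sin(3*π/2·x), so u'(x) = 3*π*cos(3*π*x/2)/2.
Writing u(x) = A·sin(kπx/L) with A = 1 and k = 1, use ∫_0^L sin²(kπx/L) dx = L/2 and ∫_0^L cos²(kπx/L) dx = L/2.
u² = 1·sin²(3*π/2·x) and (u')² = 9*π^2/4·cos²(3*π/2·x), and each of sin², cos² integrates to L/2 = 1/3 over (0, 2/3).
∫_0^2/3 u² dx = 1/3, so ||u||_L² = sqrt(3)/3.
∫_0^2/3 (u')² dx = 3*π^2/4, so ||u'||_L² = sqrt(3)*π/2.
Ratio ||u||_L² / ||u'||_L² = 2/(3*π).
Sharp Poincaré constant on H^1_0(0, 2/3) is C_P = L/π = 2/(3*π), achieved by sin(3*π/2·x).
This is the k = 1 eigenfunction (up to amplitude), so the ratio equals the sharp Poincaré constant exactly.


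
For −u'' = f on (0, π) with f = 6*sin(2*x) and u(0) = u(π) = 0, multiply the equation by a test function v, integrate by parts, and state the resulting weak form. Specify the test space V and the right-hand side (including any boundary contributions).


V = H^1_0(0, π) (so v(0) = v(π) = 0); weak form: ∫_0^π u'v' dx = ∫_0^π (6*sin(2*x)) v dx for all v ∈ V.

Multiply both sides by a test function v and integrate from 0 to π:
  ∫_0^π −u''(x) v(x) dx = ∫_0^π f(x) v(x) dx.
Integrate the LHS by parts once:
  ∫_0^π −u'' v dx = −[u'(x) v(x)]_0^π + ∫_0^π u'(x) v'(x) dx.
Thus ∫_0^π u'(x) v'(x) dx = ∫_0^π f(x) v(x) dx + [u'(x) v(x)]_0^π.
Choose V so that boundary terms are either known or forced to vanish.
u is Dirichlet: u(0) = u(π) = 0. Let V = H^1_0(0, π); then v(0) = v(π) = 0, and [u' v]_0^π = 0.
Weak formulation: find u (satisfying any essential BC) such that ∫_0^π u'(x) v'(x) dx = ∫_0^π f v dx for all v ∈ V.
Substituting f(x) = 6*sin(2*x), the right-hand side is ∫_0^π (6*sin(2*x)) v dx.


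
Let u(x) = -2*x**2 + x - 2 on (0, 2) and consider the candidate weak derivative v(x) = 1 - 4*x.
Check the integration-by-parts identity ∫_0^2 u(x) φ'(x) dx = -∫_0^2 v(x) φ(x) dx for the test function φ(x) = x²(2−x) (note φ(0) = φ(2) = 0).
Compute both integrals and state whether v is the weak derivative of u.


LHS = 76/15, RHS = 76/15. Yes, v = u' weakly.

u(x) = -2*x**2 + x - 2, classical derivative u'(x) = 1 - 4*x.
φ(x) = x²(2−x), so φ'(x) = x*(4 - 3*x).
Note φ(0) = φ(2) = 0, so the boundary term u·φ vanishes.
LHS = ∫_0^2 u(x) φ'(x) dx = ∫_0^2 (6*x^4 - 11*x^3 + 10*x^2 - 8*x) dx. Term by term:
  ∫_0^2 6*x^4 dx = 192/5;  ∫_0^2 -11*x^3 dx = -44;  ∫_0^2 10*x^2 dx = 80/3;
  ∫_0^2 -8*x dx = -16.
Sum: 192/5 − 44 + 80/3 − 16 = 76/15.
So LHS = 76/15.
∫_0^2 v(x) φ(x) dx = ∫_0^2 (4*x^4 - 9*x^3 + 2*x^2) dx. Term by term:
  ∫_0^2 4*x^4 dx = 128/5;  ∫_0^2 -9*x^3 dx = -36;  ∫_0^2 2*x^2 dx = 16/3.
Sum: 128/5 − 36 + 16/3 = -76/15.
So RHS = -∫_0^2 v(x) φ(x) dx = 76/15.
LHS = RHS, so the identity holds for this test φ.
Moreover u is smooth here and v(x) = u'(x) = 1 - 4*x pointwise, so the identity holds for every test function. Hence v is the weak derivative of u.


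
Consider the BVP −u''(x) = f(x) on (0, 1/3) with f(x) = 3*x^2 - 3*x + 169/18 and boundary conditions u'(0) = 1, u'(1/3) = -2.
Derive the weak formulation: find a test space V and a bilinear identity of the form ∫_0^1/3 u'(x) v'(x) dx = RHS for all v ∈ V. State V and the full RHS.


V = H^1(0, 1/3) (v unrestricted at boundary; u is determined up to an additive constant); weak form: ∫_0^1/3 u'v' dx = ∫_0^1/3 (3*x^2 - 3*x + 169/18) v dx − 2·v(1/3) − v(0) for all v ∈ V.

Multiply both sides by a test function v and integrate from 0 to 1/3:
  ∫_0^1/3 −u''(x) v(x) dx = ∫_0^1/3 f(x) v(x) dx.
Integrate the LHS by parts once:
  ∫_0^1/3 −u'' v dx = −[u'(x) v(x)]_0^1/3 + ∫_0^1/3 u'(x) v'(x) dx.
Thus ∫_0^1/3 u'(x) v'(x) dx = ∫_0^1/3 f(x) v(x) dx + [u'(x) v(x)]_0^1/3.
Choose V so that boundary terms are either known or forced to vanish.
u has inhomogeneous Neumann u'(0) = 1, u'(1/3) = -2. [u' v]_0^1/3 = (-2)·v(1/3) − (1)·v(0) = − 2·v(1/3) − v(0). Take V = H^1(0, 1/3); boundary term becomes part of RHS.
Weak formulation: find u (satisfying any essential BC) such that ∫_0^1/3 u'(x) v'(x) dx = ∫_0^1/3 f v dx − 2·v(1/3) − v(0) for all v ∈ V (Neumann data are natural BCs: they enter the RHS as boundary terms).
Substituting f(x) = 3*x^2 - 3*x + 169/18, the right-hand side is ∫_0^1/3 (3*x^2 - 3*x + 169/18) v dx − 2·v(1/3) − v(0).
Compatibility check (pure Neumann): taking v ≡ 1 ∈ V gives 0 = ∫_0^1/3 f dx + (-2) − (1), i.e. ∫_0^1/3 f dx must equal u'(0) − u'(1/3) = 3. Indeed ∫_0^1/3 (3*x^2 - 3*x + 169/18) dx = 3, so the data are compatible. The solution is then unique only up to an additive constant (fix it e.g. by requiring ∫_0^1/3 u dx = 0).


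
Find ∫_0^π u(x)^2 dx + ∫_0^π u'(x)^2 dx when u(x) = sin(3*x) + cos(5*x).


||u||_{H^1(0,π)}^2 = 18*π

u'(x) = -5*sin(5*x) + 3*cos(3*x).
Expand u² and (u')² and integrate term by term on (0, π), using: for integers n ≥ 1, ∫_0^π sin²(nx) dx = ∫_0^π cos²(nx) dx = π/2; for n ≠ n', ∫_0^π sin(nx)sin(n'x) dx = ∫_0^π cos(nx)cos(n'x) dx = 0; and by product-to-sum, ∫_0^π sin(nx)cos(n'x) dx = ½∫_0^π [sin((n+n')x) + sin((n−n')x)] dx, which is 0 when n+n' is even and 2n/(n²−n'²) when n+n' is odd (it need not vanish on (0, π)).
  u² squared terms: (1)²·∫cos(5x)² dx = 1·π/2 = π/2;  (1)²·∫sin(3x)² dx = 1·π/2 = π/2.
  u² cross terms: 2·(1)·(1)·∫cos(5x)·sin(3x) dx = 2·(0) = 0.
  So ∫_0^π u² dx = π/2 + π/2 + 0 = π.
  (u')² squared terms: (-5)²·∫sin(5x)² dx = 25·π/2 = 25*π/2;  (3)²·∫cos(3x)² dx = 9·π/2 = 9*π/2.
  (u')² cross terms: 2·(-5)·(3)·∫sin(5x)·cos(3x) dx = -30·(0) = 0.
  So ∫_0^π (u')² dx = 25*π/2 + 9*π/2 + 0 = 17*π.
||u||_{H^1}^2 = (π) + (17*π) = 18*π.


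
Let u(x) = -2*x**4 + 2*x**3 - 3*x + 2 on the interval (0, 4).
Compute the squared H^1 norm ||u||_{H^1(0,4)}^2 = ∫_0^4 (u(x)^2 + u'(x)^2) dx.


||u||_{H^1}^2 = 50093852/315

The H^1 norm (squared) on an interval (0, L) is
  ||u||_{H^1}^2 = ∫_0^L u(x)^2 dx + ∫_0^L u'(x)^2 dx.
Compute u'(x) = -8*x**3 + 6*x**2 - 3.
Then u(x)^2 = 4*x**8 - 8*x**7 + 4*x**6 + 12*x**5 - 20*x**4 + 8*x**3 + 9*x**2 - 12*x + 4 and u'(x)^2 = 64*x**6 - 96*x**5 + 36*x**4 + 48*x**3 - 36*x**2 + 9.
Integrate each monomial from 0 to 4 using ∫_0^4 c·x^n dx = c·4^(n+1)/(n+1):
  ∫_0^4 u(x)^2 dx = ∫_0^4 (4*x^8 - 8*x^7 + 4*x^6 + 12*x^5 - 20*x^4 + 8*x^3 + 9*x^2 - 12*x + 4) dx. Term by term:
    ∫_0^4 4*x^8 dx = 1048576/9;  ∫_0^4 -8*x^7 dx = -65536;  ∫_0^4 4*x^6 dx = 65536/7;
    ∫_0^4 12*x^5 dx = 8192;  ∫_0^4 -20*x^4 dx = -4096;  ∫_0^4 8*x^3 dx = 512;
    ∫_0^4 9*x^2 dx = 192;  ∫_0^4 -12*x dx = -96;  ∫_0^4 4 dx = 16.
  Sum: 1048576/9 − 65536 + 65536/7 + 8192 − 4096 + 512 + 192 − 96 + 16 = 4098448/63.
  ∫_0^4 u'(x)^2 dx = ∫_0^4 (64*x^6 - 96*x^5 + 36*x^4 + 48*x^3 - 36*x^2 + 9) dx. Term by term:
    ∫_0^4 64*x^6 dx = 1048576/7;  ∫_0^4 -96*x^5 dx = -65536;  ∫_0^4 36*x^4 dx = 36864/5;
    ∫_0^4 48*x^3 dx = 3072;  ∫_0^4 -36*x^2 dx = -768;  ∫_0^4 9 dx = 36.
  Sum: 1048576/7 − 65536 + 36864/5 + 3072 − 768 + 36 = 3289068/35.
Adding: ||u||_{H^1}^2 = 4098448/63 + 3289068/35 = 50093852/315.


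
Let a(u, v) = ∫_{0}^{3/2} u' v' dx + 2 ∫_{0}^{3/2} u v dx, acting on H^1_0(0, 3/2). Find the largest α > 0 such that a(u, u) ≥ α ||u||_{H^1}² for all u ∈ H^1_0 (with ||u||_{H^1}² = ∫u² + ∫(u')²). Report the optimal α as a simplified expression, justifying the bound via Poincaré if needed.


α = 1

Coercivity of a(·,·) on H^1_0(0, 3/2) means a(u, u) ≥ α ||u||_{H^1}² for every u ∈ H^1_0.
The interval has length L = 3/2, and Poincaré/coercivity depend only on L. Here a(u, u) = ∫(u')² + (2)·∫u².
Here c = 2 ≥ 1, so a(u,u) = ∫(u')² + c∫u² ≥ ∫(u')² + ∫u² = ||u||_{H^1}², i.e. α = 1 works. No larger α is possible: a(u,u) ≥ α||u||_{H^1}² means (1−α)∫(u')² ≥ (α−c)∫u², and for the modes u_n = sin(nπ(x−x₀)/L) (x₀ the left endpoint) one has ∫u_n²/∫(u_n')² = (L/(nπ))² → 0, so a(u_n,u_n)/||u_n||_{H^1}² → 1. Hence the optimal constant is α = 1.
Therefore α = 1.


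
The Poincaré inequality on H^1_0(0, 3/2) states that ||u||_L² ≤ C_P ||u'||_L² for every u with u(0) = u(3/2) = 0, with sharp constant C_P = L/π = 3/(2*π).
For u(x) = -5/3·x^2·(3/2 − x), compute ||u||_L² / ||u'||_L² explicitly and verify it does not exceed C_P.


||u||_L² / ||u'||_L² = 3*sqrt(14)/28 < C_P = 3/(2*π).

u(x) = -5/3·x^2·(3/2 − x), so u'(x) = 5*x*(x - 1).
u(x) = -5/3·x^2·(3/2 − x) vanishes at x = 0 and x = 3/2, so u ∈ H^1_0(0, 3/2). Differentiate via the product rule and integrate the resulting polynomials term by term.
  ∫_0^3/2 u² dx = ∫_0^3/2 (25*x^6/9 - 25*x^5/3 + 25*x^4/4) dx. Term by term:
    ∫_0^3/2 25*x^6/9 dx = 6075/896;  ∫_0^3/2 -25*x^5/3 dx = -2025/128;  ∫_0^3/2 25*x^4/4 dx = 1215/128.
  Sum: 6075/896 − 2025/128 + 1215/128 = 405/896.
  ∫_0^3/2 (u')² dx = ∫_0^3/2 (25*x^4 - 50*x^3 + 25*x^2) dx. Term by term:
    ∫_0^3/2 25*x^4 dx = 1215/32;  ∫_0^3/2 -50*x^3 dx = -2025/32;  ∫_0^3/2 25*x^2 dx = 225/8.
  Sum: 1215/32 − 2025/32 + 225/8 = 45/16.
∫_0^3/2 u² dx = 405/896, so ||u||_L² = 9*sqrt(70)/112.
∫_0^3/2 (u')² dx = 45/16, so ||u'||_L² = 3*sqrt(5)/4.
Ratio ||u||_L² / ||u'||_L² = 3*sqrt(14)/28.
Sharp Poincaré constant on H^1_0(0, 3/2) is C_P = L/π = 3/(2*π), achieved by sin(2*π/3·x).
A polynomial bump cannot attain the sharp Poincaré constant (only the first sine eigenfunction does), so the ratio is strictly less than C_P, consistent with ||u||_L² ≤ C_P ||u'||_L².


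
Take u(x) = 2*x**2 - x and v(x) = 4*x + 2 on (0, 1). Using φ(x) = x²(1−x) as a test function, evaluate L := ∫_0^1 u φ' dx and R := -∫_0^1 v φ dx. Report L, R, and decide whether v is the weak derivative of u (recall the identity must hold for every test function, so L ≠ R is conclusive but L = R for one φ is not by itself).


LHS = -7/60, RHS = -11/30. No, v is not the weak derivative of u.

u(x) = 2*x**2 - x, classical derivative u'(x) = 4*x - 1.
φ(x) = x²(1−x), so φ'(x) = x*(2 - 3*x).
Note φ(0) = φ(1) = 0, so the boundary term u·φ vanishes.
LHS = ∫_0^1 u(x) φ'(x) dx = ∫_0^1 (-6*x^4 + 7*x^3 - 2*x^2) dx. Term by term:
  ∫_0^1 -6*x^4 dx = -6/5;  ∫_0^1 7*x^3 dx = 7/4;  ∫_0^1 -2*x^2 dx = -2/3.
Sum: -6/5 + 7/4 − 2/3 = -7/60.
So LHS = -7/60.
∫_0^1 v(x) φ(x) dx = ∫_0^1 (-4*x^4 + 2*x^3 + 2*x^2) dx. Term by term:
  ∫_0^1 -4*x^4 dx = -4/5;  ∫_0^1 2*x^3 dx = 1/2;  ∫_0^1 2*x^2 dx = 2/3.
Sum: -4/5 + 1/2 + 2/3 = 11/30.
So RHS = -∫_0^1 v(x) φ(x) dx = -11/30.
LHS − RHS = 1/4 ≠ 0, so the identity fails.
(For a valid weak derivative the identity must hold for EVERY test function, in particular this one. The failure shows v is NOT the weak derivative of u.)
Correct weak derivative would be u'(x) = 4*x - 1.


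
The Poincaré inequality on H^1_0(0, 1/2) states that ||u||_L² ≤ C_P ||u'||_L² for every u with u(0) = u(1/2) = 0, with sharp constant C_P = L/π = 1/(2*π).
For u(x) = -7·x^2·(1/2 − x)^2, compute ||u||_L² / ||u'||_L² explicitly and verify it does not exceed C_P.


||u||_L² / ||u'||_L² = sqrt(3)/12 < C_P = 1/(2*π).

u(x) = -7·x^2·(1/2 − x)^2, so u'(x) = 7*x*(-8*x^2 + 6*x - 1)/2.
u(x) = -7·x^2·(1/2 − x)^2 vanishes at x = 0 and x = 1/2, so u ∈ H^1_0(0, 1/2). Differentiate via the product rule and integrate the resulting polynomials term by term.
  ∫_0^1/2 u² dx = ∫_0^1/2 (49*x^8 - 98*x^7 + 147*x^6/2 - 49*x^5/2 + 49*x^4/16) dx. Term by term:
    ∫_0^1/2 49*x^8 dx = 49/4608;  ∫_0^1/2 -98*x^7 dx = -49/1024;  ∫_0^1/2 147*x^6/2 dx = 21/256;
    ∫_0^1/2 -49*x^5/2 dx = -49/768;  ∫_0^1/2 49*x^4/16 dx = 49/2560.
  Sum: 49/4608 − 49/1024 + 21/256 − 49/768 + 49/2560 = 7/46080.
  ∫_0^1/2 (u')² dx = ∫_0^1/2 (784*x^6 - 1176*x^5 + 637*x^4 - 147*x^3 + 49*x^2/4) dx. Term by term:
    ∫_0^1/2 784*x^6 dx = 7/8;  ∫_0^1/2 -1176*x^5 dx = -49/16;  ∫_0^1/2 637*x^4 dx = 637/160;
    ∫_0^1/2 -147*x^3 dx = -147/64;  ∫_0^1/2 49*x^2/4 dx = 49/96.
  Sum: 7/8 − 49/16 + 637/160 − 147/64 + 49/96 = 7/960.
∫_0^1/2 u² dx = 7/46080, so ||u||_L² = sqrt(35)/480.
∫_0^1/2 (u')² dx = 7/960, so ||u'||_L² = sqrt(105)/120.
Ratio ||u||_L² / ||u'||_L² = sqrt(3)/12.
Sharp Poincaré constant on H^1_0(0, 1/2) is C_P = L/π = 1/(2*π), achieved by sin(2*π·x).
A polynomial bump cannot attain the sharp Poincaré constant (only the first sine eigenfunction does), so the ratio is strictly less than C_P, consistent with ||u||_L² ≤ C_P ||u'||_L².


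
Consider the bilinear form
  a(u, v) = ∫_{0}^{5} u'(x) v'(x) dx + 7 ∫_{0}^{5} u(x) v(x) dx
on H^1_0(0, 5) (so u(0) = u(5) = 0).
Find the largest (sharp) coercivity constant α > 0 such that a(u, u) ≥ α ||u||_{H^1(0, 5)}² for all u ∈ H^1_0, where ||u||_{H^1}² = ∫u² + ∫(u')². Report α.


α = 1

Coercivity of a(·,·) on H^1_0(0, 5) means a(u, u) ≥ α ||u||_{H^1}² for every u ∈ H^1_0.
The interval has length L = 5, and Poincaré/coercivity depend only on L. Here a(u, u) = ∫(u')² + (7)·∫u².
Here c = 7 ≥ 1, so a(u,u) = ∫(u')² + c∫u² ≥ ∫(u')² + ∫u² = ||u||_{H^1}², i.e. α = 1 works. No larger α is possible: a(u,u) ≥ α||u||_{H^1}² means (1−α)∫(u')² ≥ (α−c)∫u², and for the modes u_n = sin(nπ(x−x₀)/L) (x₀ the left endpoint) one has ∫u_n²/∫(u_n')² = (L/(nπ))² → 0, so a(u_n,u_n)/||u_n||_{H^1}² → 1. Hence the optimal constant is α = 1.
Therefore α = 1.


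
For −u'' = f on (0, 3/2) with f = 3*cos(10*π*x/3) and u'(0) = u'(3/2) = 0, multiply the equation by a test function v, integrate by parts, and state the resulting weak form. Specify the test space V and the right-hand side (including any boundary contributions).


V = H^1(0, 3/2) (no boundary constraint on v; u is determined up to an additive constant); weak form: ∫_0^3/2 u'v' dx = ∫_0^3/2 (3*cos(10*π*x/3)) v dx for all v ∈ V.

Multiply both sides by a test function v and integrate from 0 to 3/2:
  ∫_0^3/2 −u''(x) v(x) dx = ∫_0^3/2 f(x) v(x) dx.
Integrate the LHS by parts once:
  ∫_0^3/2 −u'' v dx = −[u'(x) v(x)]_0^3/2 + ∫_0^3/2 u'(x) v'(x) dx.
Thus ∫_0^3/2 u'(x) v'(x) dx = ∫_0^3/2 f(x) v(x) dx + [u'(x) v(x)]_0^3/2.
Choose V so that boundary terms are either known or forced to vanish.
u has homogeneous Neumann: u'(0) = u'(3/2) = 0. So [u' v]_0^3/2 = 0·v(3/2) − 0·v(0) = 0 for any v; take V = H^1(0, 3/2).
Weak formulation: find u (satisfying any essential BC) such that ∫_0^3/2 u'(x) v'(x) dx = ∫_0^3/2 f v dx for all v ∈ V (homogeneous Neumann, so boundary terms vanish).
Substituting f(x) = 3*cos(10*π*x/3), the right-hand side is ∫_0^3/2 (3*cos(10*π*x/3)) v dx.
Compatibility check (pure Neumann): taking v ≡ 1 ∈ V gives 0 = ∫_0^3/2 f dx + (0) − (0), i.e. ∫_0^3/2 f dx must equal u'(0) − u'(3/2) = 0. Indeed ∫_0^3/2 (3*cos(10*π*x/3)) dx = 0, so the data are compatible. The solution is then unique only up to an additive constant (fix it e.g. by requiring ∫_0^3/2 u dx = 0).


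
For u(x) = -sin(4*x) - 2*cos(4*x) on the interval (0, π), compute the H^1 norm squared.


||u||_{H^1(0,π)}^2 = 85*π/2

u'(x) = 8*sin(4*x) - 4*cos(4*x).
Expand u² and (u')² and integrate term by term on (0, π), using: for integers n ≥ 1, ∫_0^π sin²(nx) dx = ∫_0^π cos²(nx) dx = π/2; for n ≠ n', ∫_0^π sin(nx)sin(n'x) dx = ∫_0^π cos(nx)cos(n'x) dx = 0; and by product-to-sum, ∫_0^π sin(nx)cos(n'x) dx = ½∫_0^π [sin((n+n')x) + sin((n−n')x)] dx, which is 0 when n+n' is even and 2n/(n²−n'²) when n+n' is odd (it need not vanish on (0, π)).
  u² squared terms: (-1)²·∫sin(4x)² dx = 1·π/2 = π/2;  (-2)²·∫cos(4x)² dx = 4·π/2 = 2*π.
  u² cross terms: 2·(-1)·(-2)·∫sin(4x)·cos(4x) dx = 4·(0) = 0.
  So ∫_0^π u² dx = π/2 + 2*π + 0 = 5*π/2.
  (u')² squared terms: (-4)²·∫cos(4x)² dx = 16·π/2 = 8*π;  (8)²·∫sin(4x)² dx = 64·π/2 = 32*π.
  (u')² cross terms: 2·(-4)·(8)·∫cos(4x)·sin(4x) dx = -64·(0) = 0.
  So ∫_0^π (u')² dx = 8*π + 32*π + 0 = 40*π.
||u||_{H^1}^2 = (5*π/2) + (40*π) = 85*π/2.


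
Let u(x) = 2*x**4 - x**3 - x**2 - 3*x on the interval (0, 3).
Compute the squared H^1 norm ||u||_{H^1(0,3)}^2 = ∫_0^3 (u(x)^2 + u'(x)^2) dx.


||u||_{H^1}^2 = 575874/35

The H^1 norm (squared) on an interval (0, L) is
  ||u||_{H^1}^2 = ∫_0^L u(x)^2 dx + ∫_0^L u'(x)^2 dx.
Compute u'(x) = 8*x**3 - 3*x**2 - 2*x - 3.
Then u(x)^2 = 4*x**8 - 4*x**7 - 3*x**6 - 10*x**5 + 7*x**4 + 6*x**3 + 9*x**2 and u'(x)^2 = 64*x**6 - 48*x**5 - 23*x**4 - 36*x**3 + 22*x**2 + 12*x + 9.
Integrate each monomial from 0 to 3 using ∫_0^3 c·x^n dx = c·3^(n+1)/(n+1):
  ∫_0^3 u(x)^2 dx = ∫_0^3 (4*x^8 - 4*x^7 - 3*x^6 - 10*x^5 + 7*x^4 + 6*x^3 + 9*x^2) dx. Term by term:
    ∫_0^3 4*x^8 dx = 8748;  ∫_0^3 -4*x^7 dx = -6561/2;  ∫_0^3 -3*x^6 dx = -6561/7;
    ∫_0^3 -10*x^5 dx = -1215;  ∫_0^3 7*x^4 dx = 1701/5;  ∫_0^3 6*x^3 dx = 243/2;
    ∫_0^3 9*x^2 dx = 81.
  Sum: 8748 − 6561/2 − 6561/7 − 1215 + 1701/5 + 243/2 + 81 = 135027/35.
  ∫_0^3 u'(x)^2 dx = ∫_0^3 (64*x^6 - 48*x^5 - 23*x^4 - 36*x^3 + 22*x^2 + 12*x + 9) dx. Term by term:
    ∫_0^3 64*x^6 dx = 139968/7;  ∫_0^3 -48*x^5 dx = -5832;  ∫_0^3 -23*x^4 dx = -5589/5;
    ∫_0^3 -36*x^3 dx = -729;  ∫_0^3 22*x^2 dx = 198;  ∫_0^3 12*x dx = 54;
    ∫_0^3 9 dx = 27.
  Sum: 139968/7 − 5832 − 5589/5 − 729 + 198 + 54 + 27 = 440847/35.
Adding: ||u||_{H^1}^2 = 135027/35 + 440847/35 = 575874/35.


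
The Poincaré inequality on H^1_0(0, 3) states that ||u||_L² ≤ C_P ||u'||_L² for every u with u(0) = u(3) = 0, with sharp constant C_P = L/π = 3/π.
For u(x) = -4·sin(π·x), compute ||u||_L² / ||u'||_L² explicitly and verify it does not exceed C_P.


||u||_L² / ||u'||_L² = 1/π < C_P = 3/π.

u(x) = -4·sin(π·x), so u'(x) = -4*π*cos(π*x).
Writing u(x) = A·sin(kπx/L) with A = -4 and k = 3, use ∫_0^L sin²(kπx/L) dx = L/2 and ∫_0^L cos²(kπx/L) dx = L/2.
u² = 16·sin²(π·x) and (u')² = 16*π^2·cos²(π·x), and each of sin², cos² integrates to L/2 = 3/2 over (0, 3).
∫_0^3 u² dx = 24, so ||u||_L² = 2*sqrt(6).
∫_0^3 (u')² dx = 24*π^2, so ||u'||_L² = 2*sqrt(6)*π.
Ratio ||u||_L² / ||u'||_L² = 1/π.
Sharp Poincaré constant on H^1_0(0, 3) is C_P = L/π = 3/π, achieved by sin(π/3·x).
This is the k = 3 harmonic; the ratio L/(kπ) is strictly less than C_P = L/π, consistent with the sharp inequality ||u||_L² ≤ C_P ||u'||_L².


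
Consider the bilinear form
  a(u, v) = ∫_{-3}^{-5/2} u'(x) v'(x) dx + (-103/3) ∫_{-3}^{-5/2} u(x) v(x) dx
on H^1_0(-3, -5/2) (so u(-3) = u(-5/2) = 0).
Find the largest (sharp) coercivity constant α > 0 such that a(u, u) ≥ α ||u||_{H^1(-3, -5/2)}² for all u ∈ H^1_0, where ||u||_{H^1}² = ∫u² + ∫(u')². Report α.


α = (-103 + 12*π^2)/(3*(1 + 4*π^2))

Coercivity of a(·,·) on H^1_0(-3, -5/2) means a(u, u) ≥ α ||u||_{H^1}² for every u ∈ H^1_0.
The interval has length L = 1/2, and Poincaré/coercivity depend only on L. Here a(u, u) = ∫(u')² + (-103/3)·∫u².
Here c = -103/3 < 0 with |c| < (π/L)² = 4*π^2, so coercivity still holds. The condition a(u,u) ≥ α||u||_{H^1}² reads (1−α)∫(u')² ≥ (α−c)∫u². Any admissible α is ≤ 1 (rapidly oscillating u have ∫u²/∫(u')² → 0), and α = 1 would force 0 ≥ (1−c)∫u², impossible since c < 1; so 1−α > 0. By the sharp Poincaré inequality on H^1_0 of an interval of length L, ∫(u')² ≥ (π/L)²∫u² with equality for the first sine mode sin(π(x−x₀)/L) (x₀ the left endpoint), so the inequality holds for all u iff (1−α)(π/L)² ≥ α − c, i.e. α ≤ ((π/L)² + c)/((π/L)² + 1) = (1 + c(L/π)²)/(1 + (L/π)²). (Direct route, valid since c ≤ 0: Poincaré gives c∫u² ≥ c(L/π)²∫(u')², so a(u,u) ≥ (1 + c(L/π)²)∫(u')², while ||u||_{H^1}² ≤ (1 + (L/π)²)∫(u')²; dividing yields the same α.) With (π/L)² = 4*π^2 and c = -103/3, the largest admissible constant is α = ((π/L)² + c)/((π/L)² + 1).
Simplifying, α = (-103 + 12*π^2)/(3*(1 + 4*π^2)).


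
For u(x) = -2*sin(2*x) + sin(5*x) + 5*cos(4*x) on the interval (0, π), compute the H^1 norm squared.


||u||_{H^1(0,π)}^2 = 1700/9 + 471*π/2

u'(x) = -20*sin(4*x) - 4*cos(2*x) + 5*cos(5*x).
Expand u² and (u')² and integrate term by term on (0, π), using: for integers n ≥ 1, ∫_0^π sin²(nx) dx = ∫_0^π cos²(nx) dx = π/2; for n ≠ n', ∫_0^π sin(nx)sin(n'x) dx = ∫_0^π cos(nx)cos(n'x) dx = 0; and by product-to-sum, ∫_0^π sin(nx)cos(n'x) dx = ½∫_0^π [sin((n+n')x) + sin((n−n')x)] dx, which is 0 when n+n' is even and 2n/(n²−n'²) when n+n' is odd (it need not vanish on (0, π)).
  u² squared terms: (-2)²·∫sin(2x)² dx = 4·π/2 = 2*π;  (5)²·∫cos(4x)² dx = 25·π/2 = 25*π/2;  (1)²·∫sin(5x)² dx = 1·π/2 = π/2.
  u² cross terms: 2·(-2)·(5)·∫sin(2x)·cos(4x) dx = -20·(0) = 0;  2·(-2)·(1)·∫sin(2x)·sin(5x) dx = -4·(0) = 0;  2·(5)·(1)·∫cos(4x)·sin(5x) dx = 10·(10/9) = 100/9.
  So ∫_0^π u² dx = 2*π + 25*π/2 + π/2 + 0 + 0 + 100/9 = 100/9 + 15*π.
  (u')² squared terms: (-20)²·∫sin(4x)² dx = 400·π/2 = 200*π;  (-4)²·∫cos(2x)² dx = 16·π/2 = 8*π;  (5)²·∫cos(5x)² dx = 25·π/2 = 25*π/2.
  (u')² cross terms: 2·(-20)·(-4)·∫sin(4x)·cos(2x) dx = 160·(0) = 0;  2·(-20)·(5)·∫sin(4x)·cos(5x) dx = -200·(-8/9) = 1600/9;  2·(-4)·(5)·∫cos(2x)·cos(5x) dx = -40·(0) = 0.
  So ∫_0^π (u')² dx = 200*π + 8*π + 25*π/2 + 0 + 1600/9 + 0 = 1600/9 + 441*π/2.
||u||_{H^1}^2 = (100/9 + 15*π) + (1600/9 + 441*π/2) = 1700/9 + 471*π/2.


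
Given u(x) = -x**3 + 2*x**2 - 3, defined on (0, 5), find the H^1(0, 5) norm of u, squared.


||u||_{H^1}^2 = 87755/14

The H^1 norm (squared) on an interval (0, L) is
  ||u||_{H^1}^2 = ∫_0^L u(x)^2 dx + ∫_0^L u'(x)^2 dx.
Compute u'(x) = -3*x**2 + 4*x.
Then u(x)^2 = x**6 - 4*x**5 + 4*x**4 + 6*x**3 - 12*x**2 + 9 and u'(x)^2 = 9*x**4 - 24*x**3 + 16*x**2.
Integrate each monomial from 0 to 5 using ∫_0^5 c·x^n dx = c·5^(n+1)/(n+1):
  ∫_0^5 u(x)^2 dx = ∫_0^5 (x^6 - 4*x^5 + 4*x^4 + 6*x^3 - 12*x^2 + 9) dx. Term by term:
    ∫_0^5 x^6 dx = 78125/7;  ∫_0^5 -4*x^5 dx = -31250/3;  ∫_0^5 4*x^4 dx = 2500;
    ∫_0^5 6*x^3 dx = 1875/2;  ∫_0^5 -12*x^2 dx = -500;  ∫_0^5 9 dx = 45.
  Sum: 78125/7 − 31250/3 + 2500 + 1875/2 − 500 + 45 = 156515/42.
  ∫_0^5 u'(x)^2 dx = ∫_0^5 (9*x^4 - 24*x^3 + 16*x^2) dx. Term by term:
    ∫_0^5 9*x^4 dx = 5625;  ∫_0^5 -24*x^3 dx = -3750;  ∫_0^5 16*x^2 dx = 2000/3.
  Sum: 5625 − 3750 + 2000/3 = 7625/3.
Adding: ||u||_{H^1}^2 = 156515/42 + 7625/3 = 87755/14.


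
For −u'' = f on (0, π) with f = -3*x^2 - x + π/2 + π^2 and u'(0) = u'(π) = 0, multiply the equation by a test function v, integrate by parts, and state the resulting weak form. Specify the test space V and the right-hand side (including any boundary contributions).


V = H^1(0, π) (no boundary constraint on v; u is determined up to an additive constant); weak form: ∫_0^π u'v' dx = ∫_0^π (-3*x^2 - x + π/2 + π^2) v dx for all v ∈ V.

Multiply both sides by a test function v and integrate from 0 to π:
  ∫_0^π −u''(x) v(x) dx = ∫_0^π f(x) v(x) dx.
Integrate the LHS by parts once:
  ∫_0^π −u'' v dx = −[u'(x) v(x)]_0^π + ∫_0^π u'(x) v'(x) dx.
Thus ∫_0^π u'(x) v'(x) dx = ∫_0^π f(x) v(x) dx + [u'(x) v(x)]_0^π.
Choose V so that boundary terms are either known or forced to vanish.
u has homogeneous Neumann: u'(0) = u'(π) = 0. So [u' v]_0^π = 0·v(π) − 0·v(0) = 0 for any v; take V = H^1(0, π).
Weak formulation: find u (satisfying any essential BC) such that ∫_0^π u'(x) v'(x) dx = ∫_0^π f v dx for all v ∈ V (homogeneous Neumann, so boundary terms vanish).
Substituting f(x) = -3*x^2 - x + π/2 + π^2, the right-hand side is ∫_0^π (-3*x^2 - x + π/2 + π^2) v dx.
Compatibility check (pure Neumann): taking v ≡ 1 ∈ V gives 0 = ∫_0^π f dx + (0) − (0), i.e. ∫_0^π f dx must equal u'(0) − u'(π) = 0. Indeed ∫_0^π (-3*x^2 - x + π/2 + π^2) dx = 0, so the data are compatible. The solution is then unique only up to an additive constant (fix it e.g. by requiring ∫_0^π u dx = 0).


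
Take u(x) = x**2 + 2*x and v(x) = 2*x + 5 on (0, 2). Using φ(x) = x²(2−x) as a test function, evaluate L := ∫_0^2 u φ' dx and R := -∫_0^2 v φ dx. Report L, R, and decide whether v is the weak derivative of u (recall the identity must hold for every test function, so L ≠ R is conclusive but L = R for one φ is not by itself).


LHS = -88/15, RHS = -148/15. No, v is not the weak derivative of u.

u(x) = x**2 + 2*x, classical derivative u'(x) = 2*x + 2.
φ(x) = x²(2−x), so φ'(x) = x*(4 - 3*x).
Note φ(0) = φ(2) = 0, so the boundary term u·φ vanishes.
LHS = ∫_0^2 u(x) φ'(x) dx = ∫_0^2 (-3*x^4 - 2*x^3 + 8*x^2) dx. Term by term:
  ∫_0^2 -3*x^4 dx = -96/5;  ∫_0^2 -2*x^3 dx = -8;  ∫_0^2 8*x^2 dx = 64/3.
Sum: -96/5 − 8 + 64/3 = -88/15.
So LHS = -88/15.
∫_0^2 v(x) φ(x) dx = ∫_0^2 (-2*x^4 - x^3 + 10*x^2) dx. Term by term:
  ∫_0^2 -2*x^4 dx = -64/5;  ∫_0^2 -x^3 dx = -4;  ∫_0^2 10*x^2 dx = 80/3.
Sum: -64/5 − 4 + 80/3 = 148/15.
So RHS = -∫_0^2 v(x) φ(x) dx = -148/15.
LHS − RHS = 4 ≠ 0, so the identity fails.
(For a valid weak derivative the identity must hold for EVERY test function, in particular this one. The failure shows v is NOT the weak derivative of u.)
Correct weak derivative would be u'(x) = 2*x + 2.


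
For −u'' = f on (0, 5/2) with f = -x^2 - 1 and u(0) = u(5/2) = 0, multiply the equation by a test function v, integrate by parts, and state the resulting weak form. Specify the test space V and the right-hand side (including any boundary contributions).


V = H^1_0(0, 5/2) (so v(0) = v(5/2) = 0); weak form: ∫_0^5/2 u'v' dx = ∫_0^5/2 (-x^2 - 1) v dx for all v ∈ V.

Multiply both sides by a test function v and integrate from 0 to 5/2:
  ∫_0^5/2 −u''(x) v(x) dx = ∫_0^5/2 f(x) v(x) dx.
Integrate the LHS by parts once:
  ∫_0^5/2 −u'' v dx = −[u'(x) v(x)]_0^5/2 + ∫_0^5/2 u'(x) v'(x) dx.
Thus ∫_0^5/2 u'(x) v'(x) dx = ∫_0^5/2 f(x) v(x) dx + [u'(x) v(x)]_0^5/2.
Choose V so that boundary terms are either known or forced to vanish.
u is Dirichlet: u(0) = u(5/2) = 0. Let V = H^1_0(0, 5/2); then v(0) = v(5/2) = 0, and [u' v]_0^5/2 = 0.
Weak formulation: find u (satisfying any essential BC) such that ∫_0^5/2 u'(x) v'(x) dx = ∫_0^5/2 f v dx for all v ∈ V.
Substituting f(x) = -x^2 - 1, the right-hand side is ∫_0^5/2 (-x^2 - 1) v dx.


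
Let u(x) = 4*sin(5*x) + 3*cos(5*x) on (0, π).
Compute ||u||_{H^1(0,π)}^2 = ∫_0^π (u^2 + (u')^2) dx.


||u||_{H^1(0,π)}^2 = 325*π

u'(x) = -15*sin(5*x) + 20*cos(5*x).
Expand u² and (u')² and integrate term by term on (0, π), using: for integers n ≥ 1, ∫_0^π sin²(nx) dx = ∫_0^π cos²(nx) dx = π/2; for n ≠ n', ∫_0^π sin(nx)sin(n'x) dx = ∫_0^π cos(nx)cos(n'x) dx = 0; and by product-to-sum, ∫_0^π sin(nx)cos(n'x) dx = ½∫_0^π [sin((n+n')x) + sin((n−n')x)] dx, which is 0 when n+n' is even and 2n/(n²−n'²) when n+n' is odd (it need not vanish on (0, π)).
  u² squared terms: (3)²·∫cos(5x)² dx = 9·π/2 = 9*π/2;  (4)²·∫sin(5x)² dx = 16·π/2 = 8*π.
  u² cross terms: 2·(3)·(4)·∫cos(5x)·sin(5x) dx = 24·(0) = 0.
  So ∫_0^π u² dx = 9*π/2 + 8*π + 0 = 25*π/2.
  (u')² squared terms: (-15)²·∫sin(5x)² dx = 225·π/2 = 225*π/2;  (20)²·∫cos(5x)² dx = 400·π/2 = 200*π.
  (u')² cross terms: 2·(-15)·(20)·∫sin(5x)·cos(5x) dx = -600·(0) = 0.
  So ∫_0^π (u')² dx = 225*π/2 + 200*π + 0 = 625*π/2.
||u||_{H^1}^2 = (25*π/2) + (625*π/2) = 325*π.


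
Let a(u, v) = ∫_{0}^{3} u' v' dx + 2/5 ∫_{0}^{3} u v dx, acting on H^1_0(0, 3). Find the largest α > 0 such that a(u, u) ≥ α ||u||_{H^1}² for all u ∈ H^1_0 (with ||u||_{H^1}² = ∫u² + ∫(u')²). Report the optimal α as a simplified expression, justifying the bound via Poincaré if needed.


α = (18/5 + π^2)/(9 + π^2)

Coercivity of a(·,·) on H^1_0(0, 3) means a(u, u) ≥ α ||u||_{H^1}² for every u ∈ H^1_0.
The interval has length L = 3, and Poincaré/coercivity depend only on L. Here a(u, u) = ∫(u')² + (2/5)·∫u².
Here 0 < c = 2/5 < 1. The condition a(u,u) ≥ α||u||_{H^1}² reads (1−α)∫(u')² ≥ (α−c)∫u². Any admissible α is ≤ 1 (rapidly oscillating u have ∫u²/∫(u')² → 0), and α = 1 would force 0 ≥ (1−c)∫u², impossible since c < 1; so 1−α > 0. By the sharp Poincaré inequality on H^1_0 of an interval of length L, ∫(u')² ≥ (π/L)²∫u² with equality for the first sine mode sin(π(x−x₀)/L) (x₀ the left endpoint), so the inequality holds for all u iff (1−α)(π/L)² ≥ α − c, i.e. α ≤ ((π/L)² + c)/((π/L)² + 1) = (1 + c(L/π)²)/(1 + (L/π)²). With (π/L)² = π^2/9 and c = 2/5, the largest admissible constant is α = ((π/L)² + c)/((π/L)² + 1).
Simplifying, α = (18/5 + π^2)/(9 + π^2).


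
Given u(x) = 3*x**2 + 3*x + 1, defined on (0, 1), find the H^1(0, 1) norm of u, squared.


||u||_{H^1}^2 = 543/10

The H^1 norm (squared) on an interval (0, L) is
  ||u||_{H^1}^2 = ∫_0^L u(x)^2 dx + ∫_0^L u'(x)^2 dx.
Compute u'(x) = 6*x + 3.
Then u(x)^2 = 9*x**4 + 18*x**3 + 15*x**2 + 6*x + 1 and u'(x)^2 = 36*x**2 + 36*x + 9.
Integrate each monomial from 0 to 1 using ∫_0^1 c·x^n dx = c·1^(n+1)/(n+1):
  ∫_0^1 u(x)^2 dx = ∫_0^1 (9*x^4 + 18*x^3 + 15*x^2 + 6*x + 1) dx. Term by term:
    ∫_0^1 9*x^4 dx = 9/5;  ∫_0^1 18*x^3 dx = 9/2;  ∫_0^1 15*x^2 dx = 5;
    ∫_0^1 6*x dx = 3;  ∫_0^1 1 dx = 1.
  Sum: 9/5 + 9/2 + 5 + 3 + 1 = 153/10.
  ∫_0^1 u'(x)^2 dx = ∫_0^1 (36*x^2 + 36*x + 9) dx. Term by term:
    ∫_0^1 36*x^2 dx = 12;  ∫_0^1 36*x dx = 18;  ∫_0^1 9 dx = 9.
  Sum: 12 + 18 + 9 = 39.
Adding: ||u||_{H^1}^2 = 153/10 + 39 = 543/10.


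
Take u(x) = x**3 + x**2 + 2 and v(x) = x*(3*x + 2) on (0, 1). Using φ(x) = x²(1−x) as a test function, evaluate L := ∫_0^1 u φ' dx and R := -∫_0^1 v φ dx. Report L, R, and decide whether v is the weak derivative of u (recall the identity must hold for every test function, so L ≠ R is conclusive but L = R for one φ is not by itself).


LHS = -1/5, RHS = -1/5. Yes, v = u' weakly.

u(x) = x**3 + x**2 + 2, classical derivative u'(x) = 3*x**2 + 2*x.
φ(x) = x²(1−x), so φ'(x) = x*(2 - 3*x).
Note φ(0) = φ(1) = 0, so the boundary term u·φ vanishes.
LHS = ∫_0^1 u(x) φ'(x) dx = ∫_0^1 (-3*x^5 - x^4 + 2*x^3 - 6*x^2 + 4*x) dx. Term by term:
  ∫_0^1 -3*x^5 dx = -1/2;  ∫_0^1 -x^4 dx = -1/5;  ∫_0^1 2*x^3 dx = 1/2;
  ∫_0^1 -6*x^2 dx = -2;  ∫_0^1 4*x dx = 2.
Sum: -1/2 − 1/5 + 1/2 − 2 + 2 = -1/5.
So LHS = -1/5.
∫_0^1 v(x) φ(x) dx = ∫_0^1 (-3*x^5 + x^4 + 2*x^3) dx. Term by term:
  ∫_0^1 -3*x^5 dx = -1/2;  ∫_0^1 x^4 dx = 1/5;  ∫_0^1 2*x^3 dx = 1/2.
Sum: -1/2 + 1/5 + 1/2 = 1/5.
So RHS = -∫_0^1 v(x) φ(x) dx = -1/5.
LHS = RHS, so the identity holds for this test φ.
Moreover u is smooth here and v(x) = u'(x) = 3*x**2 + 2*x pointwise, so the identity holds for every test function. Hence v is the weak derivative of u.


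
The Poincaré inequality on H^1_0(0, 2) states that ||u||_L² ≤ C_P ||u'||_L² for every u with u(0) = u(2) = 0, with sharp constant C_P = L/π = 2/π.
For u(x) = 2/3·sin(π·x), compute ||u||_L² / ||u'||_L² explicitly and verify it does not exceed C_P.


||u||_L² / ||u'||_L² = 1/π < C_P = 2/π.

u(x) = 2/3·sin(π·x), so u'(x) = 2*π*cos(π*x)/3.
Writing u(x) = A·sin(kπx/L) with A = 2/3 and k = 2, use ∫_0^L sin²(kπx/L) dx = L/2 and ∫_0^L cos²(kπx/L) dx = L/2.
u² = 4/9·sin²(π·x) and (u')² = 4*π^2/9·cos²(π·x), and each of sin², cos² integrates to L/2 = 1 over (0, 2).
∫_0^2 u² dx = 4/9, so ||u||_L² = 2/3.
∫_0^2 (u')² dx = 4*π^2/9, so ||u'||_L² = 2*π/3.
Ratio ||u||_L² / ||u'||_L² = 1/π.
Sharp Poincaré constant on H^1_0(0, 2) is C_P = L/π = 2/π, achieved by sin(π/2·x).
This is the k = 2 harmonic; the ratio L/(kπ) is strictly less than C_P = L/π, consistent with the sharp inequality ||u||_L² ≤ C_P ||u'||_L².


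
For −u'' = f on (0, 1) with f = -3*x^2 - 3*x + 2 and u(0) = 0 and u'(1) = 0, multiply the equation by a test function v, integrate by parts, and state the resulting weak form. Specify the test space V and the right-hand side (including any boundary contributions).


V = {v ∈ H^1(0, 1) : v(0) = 0} (test functions vanish at x = 0 where u is specified); weak form: ∫_0^1 u'v' dx = ∫_0^1 (-3*x^2 - 3*x + 2) v dx for all v ∈ V.

Multiply both sides by a test function v and integrate from 0 to 1:
  ∫_0^1 −u''(x) v(x) dx = ∫_0^1 f(x) v(x) dx.
Integrate the LHS by parts once:
  ∫_0^1 −u'' v dx = −[u'(x) v(x)]_0^1 + ∫_0^1 u'(x) v'(x) dx.
Thus ∫_0^1 u'(x) v'(x) dx = ∫_0^1 f(x) v(x) dx + [u'(x) v(x)]_0^1.
Choose V so that boundary terms are either known or forced to vanish.
Mixed BC: u(0) = 0 (Dirichlet) and u'(1) = 0 (Neumann). Define V = {v ∈ H^1(0, 1) : v(0) = 0}. Then [u' v]_0^1 = u'(1)·v(1) − u'(0)·0 = 0.
Weak formulation: find u (satisfying any essential BC) such that ∫_0^1 u'(x) v'(x) dx = ∫_0^1 f v dx for all v ∈ V (Dirichlet at 0 absorbed into V; the Neumann datum at x = 1 is zero, so no boundary term remains).
Substituting f(x) = -3*x^2 - 3*x + 2, the right-hand side is ∫_0^1 (-3*x^2 - 3*x + 2) v dx.


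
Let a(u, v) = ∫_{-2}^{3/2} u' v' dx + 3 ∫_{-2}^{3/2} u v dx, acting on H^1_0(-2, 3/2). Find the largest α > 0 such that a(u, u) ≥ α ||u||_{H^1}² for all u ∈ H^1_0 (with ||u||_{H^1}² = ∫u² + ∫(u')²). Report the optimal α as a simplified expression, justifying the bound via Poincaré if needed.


α = 1

Coercivity of a(·,·) on H^1_0(-2, 3/2) means a(u, u) ≥ α ||u||_{H^1}² for every u ∈ H^1_0.
The interval has length L = 7/2, and Poincaré/coercivity depend only on L. Here a(u, u) = ∫(u')² + (3)·∫u².
Here c = 3 ≥ 1, so a(u,u) = ∫(u')² + c∫u² ≥ ∫(u')² + ∫u² = ||u||_{H^1}², i.e. α = 1 works. No larger α is possible: a(u,u) ≥ α||u||_{H^1}² means (1−α)∫(u')² ≥ (α−c)∫u², and for the modes u_n = sin(nπ(x−x₀)/L) (x₀ the left endpoint) one has ∫u_n²/∫(u_n')² = (L/(nπ))² → 0, so a(u_n,u_n)/||u_n||_{H^1}² → 1. Hence the optimal constant is α = 1.
Therefore α = 1.


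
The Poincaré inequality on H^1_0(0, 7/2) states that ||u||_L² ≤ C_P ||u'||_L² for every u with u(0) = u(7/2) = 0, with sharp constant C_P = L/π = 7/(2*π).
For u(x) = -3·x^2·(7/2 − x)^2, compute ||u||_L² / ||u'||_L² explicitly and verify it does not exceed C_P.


||u||_L² / ||u'||_L² = 7*sqrt(3)/12 < C_P = 7/(2*π).

u(x) = -3·x^2·(7/2 − x)^2, so u'(x) = 3*x*(-8*x^2 + 42*x - 49)/2.
u(x) = -3·x^2·(7/2 − x)^2 vanishes at x = 0 and x = 7/2, so u ∈ H^1_0(0, 7/2). Differentiate via the product rule and integrate the resulting polynomials term by term.
  ∫_0^7/2 u² dx = ∫_0^7/2 (9*x^8 - 126*x^7 + 1323*x^6/2 - 3087*x^5/2 + 21609*x^4/16) dx. Term by term:
    ∫_0^7/2 9*x^8 dx = 40353607/512;  ∫_0^7/2 -126*x^7 dx = -363182463/1024;  ∫_0^7/2 1323*x^6/2 dx = 155649627/256;
    ∫_0^7/2 -3087*x^5/2 dx = -121060821/256;  ∫_0^7/2 21609*x^4/16 dx = 363182463/2560.
  Sum: 40353607/512 − 363182463/1024 + 155649627/256 − 121060821/256 + 363182463/2560 = 5764801/5120.
  ∫_0^7/2 (u')² dx = ∫_0^7/2 (144*x^6 - 1512*x^5 + 5733*x^4 - 9261*x^3 + 21609*x^2/4) dx. Term by term:
    ∫_0^7/2 144*x^6 dx = 1058841/8;  ∫_0^7/2 -1512*x^5 dx = -7411887/16;  ∫_0^7/2 5733*x^4 dx = 96354531/160;
    ∫_0^7/2 -9261*x^3 dx = -22235661/64;  ∫_0^7/2 21609*x^2/4 dx = 2470629/32.
  Sum: 1058841/8 − 7411887/16 + 96354531/160 − 22235661/64 + 2470629/32 = 352947/320.
∫_0^7/2 u² dx = 5764801/5120, so ||u||_L² = 2401*sqrt(5)/160.
∫_0^7/2 (u')² dx = 352947/320, so ||u'||_L² = 343*sqrt(15)/40.
Ratio ||u||_L² / ||u'||_L² = 7*sqrt(3)/12.
Sharp Poincaré constant on H^1_0(0, 7/2) is C_P = L/π = 7/(2*π), achieved by sin(2*π/7·x).
A polynomial bump cannot attain the sharp Poincaré constant (only the first sine eigenfunction does), so the ratio is strictly less than C_P, consistent with ||u||_L² ≤ C_P ||u'||_L².
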